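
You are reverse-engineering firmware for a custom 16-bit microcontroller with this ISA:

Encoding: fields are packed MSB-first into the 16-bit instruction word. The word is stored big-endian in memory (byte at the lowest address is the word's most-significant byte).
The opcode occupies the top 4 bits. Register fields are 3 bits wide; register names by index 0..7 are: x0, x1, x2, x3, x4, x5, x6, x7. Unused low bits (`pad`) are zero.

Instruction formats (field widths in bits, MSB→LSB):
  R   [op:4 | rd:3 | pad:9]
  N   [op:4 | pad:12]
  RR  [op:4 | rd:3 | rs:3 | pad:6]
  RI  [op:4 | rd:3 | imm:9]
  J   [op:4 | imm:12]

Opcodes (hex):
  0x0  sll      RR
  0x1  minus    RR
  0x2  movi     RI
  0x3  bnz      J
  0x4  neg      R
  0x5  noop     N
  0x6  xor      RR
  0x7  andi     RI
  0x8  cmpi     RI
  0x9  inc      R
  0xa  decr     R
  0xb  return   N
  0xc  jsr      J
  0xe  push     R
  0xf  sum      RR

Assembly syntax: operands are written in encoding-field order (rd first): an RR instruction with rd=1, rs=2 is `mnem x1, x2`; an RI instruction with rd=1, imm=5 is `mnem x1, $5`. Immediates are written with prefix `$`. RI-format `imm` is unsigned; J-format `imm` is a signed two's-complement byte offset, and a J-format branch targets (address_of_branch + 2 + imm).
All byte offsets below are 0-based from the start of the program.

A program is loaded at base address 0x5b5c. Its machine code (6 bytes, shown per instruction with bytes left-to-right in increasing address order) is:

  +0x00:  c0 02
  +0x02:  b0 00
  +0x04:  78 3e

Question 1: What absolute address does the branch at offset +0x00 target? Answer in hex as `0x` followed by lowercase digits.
0x5b60

@+00  big-endian(c0 02) = 0xc002
  top 4b → 0xc → jsr [J]
  imm: (w>>0)&0xfff=0x2 → $2
  target = base 0x5b5c + off 0x00 + 2 + imm 2 = 0x5b60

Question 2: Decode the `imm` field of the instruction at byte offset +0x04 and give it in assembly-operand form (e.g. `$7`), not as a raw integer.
$62

+0x04: 78 3e ⇒ word 0x783e (big)
  opcode bits[15:12]=0x7: andi/RI
  rd@[11:9]=0x4 ⇒ x4
  imm@[8:0]=0x3e ⇒ $62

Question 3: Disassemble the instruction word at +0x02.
return

+0x02: b0 00 ⇒ word 0xb000 (big)
  op=0xb000>>12=0xb ⇒ return (N)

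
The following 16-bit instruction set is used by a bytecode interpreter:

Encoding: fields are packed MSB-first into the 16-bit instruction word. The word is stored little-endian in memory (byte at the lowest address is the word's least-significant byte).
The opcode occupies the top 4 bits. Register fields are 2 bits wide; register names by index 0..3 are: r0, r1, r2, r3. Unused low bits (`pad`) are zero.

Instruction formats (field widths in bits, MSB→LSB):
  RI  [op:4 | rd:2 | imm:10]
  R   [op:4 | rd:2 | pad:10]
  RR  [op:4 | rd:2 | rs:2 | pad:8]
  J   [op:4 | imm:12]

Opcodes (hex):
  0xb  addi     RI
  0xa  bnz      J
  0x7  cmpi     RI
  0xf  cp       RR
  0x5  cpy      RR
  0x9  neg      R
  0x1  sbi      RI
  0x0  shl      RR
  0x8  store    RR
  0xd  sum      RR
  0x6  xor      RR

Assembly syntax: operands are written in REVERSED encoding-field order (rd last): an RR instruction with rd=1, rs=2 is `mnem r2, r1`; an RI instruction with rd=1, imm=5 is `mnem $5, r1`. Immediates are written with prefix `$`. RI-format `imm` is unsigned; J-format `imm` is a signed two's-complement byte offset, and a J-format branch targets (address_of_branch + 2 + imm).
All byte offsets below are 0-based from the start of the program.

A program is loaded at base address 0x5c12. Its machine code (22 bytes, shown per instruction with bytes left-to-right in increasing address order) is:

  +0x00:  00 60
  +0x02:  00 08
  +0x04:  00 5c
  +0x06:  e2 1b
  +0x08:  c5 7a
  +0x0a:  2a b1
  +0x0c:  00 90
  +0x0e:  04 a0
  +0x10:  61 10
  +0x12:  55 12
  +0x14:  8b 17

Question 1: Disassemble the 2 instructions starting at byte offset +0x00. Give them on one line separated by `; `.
xor r0, r0; shl r0, r2

+0x00: 00 60 ⇒ word 0x6000 (little)
  top 4b → 0x6 → xor [RR]
  rd@[11:10]=0x0 ⇒ r0
  rs@[9:8]=0x0 ⇒ r0
+0x02: 00 08 ⇒ word 0x0800 (little)
  top 4b → 0x0 → shl [RR]
  rd@[11:10]=0x2 ⇒ r2
  rs@[9:8]=0x0 ⇒ r0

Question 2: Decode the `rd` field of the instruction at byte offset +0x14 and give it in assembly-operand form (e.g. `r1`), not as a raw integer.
+0x14: 8b 17 ⇒ word 0x178b (little)
  top 4b → 0x1 → sbi [RI]
  rd@[11:10]=0x1 ⇒ r1
  imm@[9:0]=0x38b ⇒ $907

r1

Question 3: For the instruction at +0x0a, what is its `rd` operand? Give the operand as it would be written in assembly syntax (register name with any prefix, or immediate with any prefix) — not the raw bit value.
@+0a  little-endian(2a b1) = 0xb12a
  top 4b → 0xb → addi [RI]
  [11:10] rd=0 = r0
  [9:0] imm=298 = $298

r0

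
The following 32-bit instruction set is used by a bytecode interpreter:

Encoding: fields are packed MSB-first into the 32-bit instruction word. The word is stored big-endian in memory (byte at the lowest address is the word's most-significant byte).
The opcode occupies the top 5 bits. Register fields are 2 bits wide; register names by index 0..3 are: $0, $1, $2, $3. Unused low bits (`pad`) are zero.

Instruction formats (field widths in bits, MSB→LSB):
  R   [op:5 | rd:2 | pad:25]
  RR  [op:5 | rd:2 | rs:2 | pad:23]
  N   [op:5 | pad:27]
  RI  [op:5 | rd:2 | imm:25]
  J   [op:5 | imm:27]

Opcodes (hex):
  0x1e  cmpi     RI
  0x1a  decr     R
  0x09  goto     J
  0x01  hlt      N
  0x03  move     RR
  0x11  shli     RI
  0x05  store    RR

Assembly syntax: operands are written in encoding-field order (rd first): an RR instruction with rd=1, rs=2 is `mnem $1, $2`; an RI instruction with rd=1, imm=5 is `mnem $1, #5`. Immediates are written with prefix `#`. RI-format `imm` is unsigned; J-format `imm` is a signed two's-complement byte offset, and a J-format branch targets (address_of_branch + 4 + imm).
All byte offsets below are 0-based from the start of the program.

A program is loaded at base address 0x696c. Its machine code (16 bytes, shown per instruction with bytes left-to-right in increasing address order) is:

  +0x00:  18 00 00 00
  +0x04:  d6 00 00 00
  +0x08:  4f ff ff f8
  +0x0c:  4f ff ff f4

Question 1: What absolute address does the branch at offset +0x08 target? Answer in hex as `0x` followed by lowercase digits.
0x6970

+0x08: 4f ff ff f8 ⇒ word 0x4ffffff8 (big)
  op=0x4ffffff8>>27=0x9 ⇒ goto (J)
  imm@[26:0]=0x7fffff8 (s27→-8) ⇒ #-8
  target = base 0x696c + off 0x08 + 4 + imm -8 = 0x6970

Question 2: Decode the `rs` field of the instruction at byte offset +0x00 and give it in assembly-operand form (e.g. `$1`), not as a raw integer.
$0

off 0x00: read 18 00 00 00 as big → 0x18000000
  opcode bits[31:27]=0x3: move/RR
  rd@[26:25]=0x0 ⇒ $0
  rs@[24:23]=0x0 ⇒ $0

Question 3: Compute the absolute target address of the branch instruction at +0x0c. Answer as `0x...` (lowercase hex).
0x6970

off 0x0c: read 4f ff ff f4 as big → 0x4ffffff4
  top 5b → 0x9 → goto [J]
  imm@[26:0]=0x7fffff4 (s27→-12) ⇒ #-12
  target = base 0x696c + off 0x0c + 4 + imm -12 = 0x6970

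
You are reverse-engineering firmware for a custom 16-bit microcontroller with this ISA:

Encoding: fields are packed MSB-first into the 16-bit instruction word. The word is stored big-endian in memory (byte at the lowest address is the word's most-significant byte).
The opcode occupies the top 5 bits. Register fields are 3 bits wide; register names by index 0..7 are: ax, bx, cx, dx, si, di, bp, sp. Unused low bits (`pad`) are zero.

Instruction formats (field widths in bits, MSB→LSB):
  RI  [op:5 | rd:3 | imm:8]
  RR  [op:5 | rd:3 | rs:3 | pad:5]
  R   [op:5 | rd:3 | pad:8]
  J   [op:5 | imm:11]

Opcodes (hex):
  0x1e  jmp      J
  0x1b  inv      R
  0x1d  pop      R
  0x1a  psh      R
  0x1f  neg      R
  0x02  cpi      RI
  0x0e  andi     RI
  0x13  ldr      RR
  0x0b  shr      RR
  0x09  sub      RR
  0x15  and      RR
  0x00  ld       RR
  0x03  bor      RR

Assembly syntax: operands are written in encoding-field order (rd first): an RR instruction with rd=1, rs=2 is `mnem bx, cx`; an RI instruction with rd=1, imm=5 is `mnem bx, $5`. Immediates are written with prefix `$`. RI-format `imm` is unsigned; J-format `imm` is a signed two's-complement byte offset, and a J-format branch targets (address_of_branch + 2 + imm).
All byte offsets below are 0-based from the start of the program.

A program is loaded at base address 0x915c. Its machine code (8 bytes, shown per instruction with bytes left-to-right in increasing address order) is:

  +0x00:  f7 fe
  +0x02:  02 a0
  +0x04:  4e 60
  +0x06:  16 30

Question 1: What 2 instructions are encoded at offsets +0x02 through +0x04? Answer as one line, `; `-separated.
+0x02: 02 a0 ⇒ word 0x02a0 (big)
  op=0x02a0>>11=0x0 ⇒ ld (RR)
  rd@[10:8]=0x2 ⇒ cx
  rs@[7:5]=0x5 ⇒ di
+0x04: 4e 60 ⇒ word 0x4e60 (big)
  op=0x4e60>>11=0x9 ⇒ sub (RR)
  rd@[10:8]=0x6 ⇒ bp
  rs@[7:5]=0x3 ⇒ dx

ld cx, di; sub bp, dx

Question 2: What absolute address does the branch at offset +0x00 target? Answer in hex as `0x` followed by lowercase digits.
off 0x00: read f7 fe as big → 0xf7fe
  top 5b → 0x1e → jmp [J]
  imm@[10:0]=0x7fe (s11→-2) ⇒ $-2
  target = base 0x915c + off 0x00 + 2 + imm -2 = 0x915c

0x915c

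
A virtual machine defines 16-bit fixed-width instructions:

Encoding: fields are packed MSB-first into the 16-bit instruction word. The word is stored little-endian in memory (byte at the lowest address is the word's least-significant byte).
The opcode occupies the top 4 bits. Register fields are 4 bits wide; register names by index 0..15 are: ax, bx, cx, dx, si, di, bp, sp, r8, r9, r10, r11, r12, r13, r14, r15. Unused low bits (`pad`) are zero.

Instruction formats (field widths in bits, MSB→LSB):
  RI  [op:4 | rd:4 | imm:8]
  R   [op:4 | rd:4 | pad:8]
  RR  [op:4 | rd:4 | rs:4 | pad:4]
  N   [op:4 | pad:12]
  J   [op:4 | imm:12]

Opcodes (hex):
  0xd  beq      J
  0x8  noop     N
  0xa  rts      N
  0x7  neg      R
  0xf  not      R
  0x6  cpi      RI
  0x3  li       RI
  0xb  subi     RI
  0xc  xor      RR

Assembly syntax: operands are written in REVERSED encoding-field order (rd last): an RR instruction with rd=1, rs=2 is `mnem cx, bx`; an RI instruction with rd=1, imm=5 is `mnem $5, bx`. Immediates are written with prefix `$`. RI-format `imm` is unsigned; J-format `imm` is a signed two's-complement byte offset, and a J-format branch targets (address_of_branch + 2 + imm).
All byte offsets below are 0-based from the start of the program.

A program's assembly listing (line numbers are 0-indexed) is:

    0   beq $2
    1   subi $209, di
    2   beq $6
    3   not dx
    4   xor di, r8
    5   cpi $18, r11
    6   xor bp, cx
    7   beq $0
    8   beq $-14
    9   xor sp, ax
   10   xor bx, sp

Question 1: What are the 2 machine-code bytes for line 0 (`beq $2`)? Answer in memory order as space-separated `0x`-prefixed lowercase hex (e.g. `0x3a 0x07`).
line 0 (beq): pack op=0xd:4|imm=2:12 = 0xd002; little→ 02 d0

0x02 0xd0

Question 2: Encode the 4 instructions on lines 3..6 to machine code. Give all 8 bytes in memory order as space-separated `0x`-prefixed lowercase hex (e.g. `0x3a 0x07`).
L3: not op=0xf:4|rd=3:4|pad=0:8 ⇒ 0xf300 ⇒ little 00 f3
L4: xor op=0xc:4|rd=8:4|rs=5:4|pad=0:4 ⇒ 0xc850 ⇒ little 50 c8
L5: cpi op=0x6:4|rd=11:4|imm=18:8 ⇒ 0x6b12 ⇒ little 12 6b
L6: xor op=0xc:4|rd=2:4|rs=6:4|pad=0:4 ⇒ 0xc260 ⇒ little 60 c2

0x00 0xf3 0x50 0xc8 0x12 0x6b 0x60 0xc2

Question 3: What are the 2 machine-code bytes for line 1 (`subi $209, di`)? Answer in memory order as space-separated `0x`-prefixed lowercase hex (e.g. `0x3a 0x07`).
line 1 (subi): pack op=0xb:4|rd=5:4|imm=209:8 = 0xb5d1; little→ d1 b5

0xd1 0xb5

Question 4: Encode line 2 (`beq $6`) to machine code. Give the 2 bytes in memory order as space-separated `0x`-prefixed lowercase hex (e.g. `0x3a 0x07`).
line 2 (beq): pack op=0xd:4|imm=6:12 = 0xd006; little→ 06 d0

0x06 0xd0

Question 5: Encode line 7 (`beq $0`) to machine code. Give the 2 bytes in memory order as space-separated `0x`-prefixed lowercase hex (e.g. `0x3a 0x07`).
0x00 0xd0

line 7 (beq): pack op=0xd:4|imm=0:12 = 0xd000; little→ 00 d0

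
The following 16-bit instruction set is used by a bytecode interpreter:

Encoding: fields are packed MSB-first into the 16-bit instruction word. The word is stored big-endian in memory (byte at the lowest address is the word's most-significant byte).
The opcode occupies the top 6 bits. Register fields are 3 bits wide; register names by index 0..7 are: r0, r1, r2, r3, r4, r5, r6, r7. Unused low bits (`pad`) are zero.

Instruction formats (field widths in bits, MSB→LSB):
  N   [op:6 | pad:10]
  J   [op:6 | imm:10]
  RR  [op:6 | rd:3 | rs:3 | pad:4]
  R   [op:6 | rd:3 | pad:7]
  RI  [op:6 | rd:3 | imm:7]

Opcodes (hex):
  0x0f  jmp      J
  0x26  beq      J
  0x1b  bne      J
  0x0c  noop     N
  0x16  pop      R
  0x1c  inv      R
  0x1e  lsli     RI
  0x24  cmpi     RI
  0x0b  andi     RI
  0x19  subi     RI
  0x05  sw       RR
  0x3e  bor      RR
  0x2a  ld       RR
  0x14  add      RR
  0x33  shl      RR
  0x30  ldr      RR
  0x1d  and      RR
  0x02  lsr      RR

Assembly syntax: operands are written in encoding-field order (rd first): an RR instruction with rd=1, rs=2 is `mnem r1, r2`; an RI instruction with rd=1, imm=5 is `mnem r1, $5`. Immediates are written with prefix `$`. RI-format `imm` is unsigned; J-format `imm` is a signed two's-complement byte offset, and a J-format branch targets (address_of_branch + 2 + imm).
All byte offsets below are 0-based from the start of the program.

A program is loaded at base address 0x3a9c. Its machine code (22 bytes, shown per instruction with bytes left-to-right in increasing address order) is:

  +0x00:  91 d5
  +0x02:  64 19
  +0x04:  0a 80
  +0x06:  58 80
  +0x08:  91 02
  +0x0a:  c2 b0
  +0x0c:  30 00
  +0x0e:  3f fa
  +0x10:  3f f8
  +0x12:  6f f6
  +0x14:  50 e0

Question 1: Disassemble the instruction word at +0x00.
cmpi r3, $85

+0x00: 91 d5 ⇒ word 0x91d5 (big)
  op=0x91d5>>10=0x24 ⇒ cmpi (RI)
  [9:7] rd=3 = r3
  [6:0] imm=85 = $85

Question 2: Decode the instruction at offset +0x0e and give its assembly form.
+0x0e: 3f fa ⇒ word 0x3ffa (big)
  top 6b → 0xf → jmp [J]
  imm: (w>>0)&0x3ff=0x3fa (s10→-6) → $-6

jmp $-6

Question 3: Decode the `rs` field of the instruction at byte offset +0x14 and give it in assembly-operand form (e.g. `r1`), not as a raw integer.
r6

[14] 50 e0 → 0x50e0
  op=0x50e0>>10=0x14 ⇒ add (RR)
  [9:7] rd=1 = r1
  [6:4] rs=6 = r6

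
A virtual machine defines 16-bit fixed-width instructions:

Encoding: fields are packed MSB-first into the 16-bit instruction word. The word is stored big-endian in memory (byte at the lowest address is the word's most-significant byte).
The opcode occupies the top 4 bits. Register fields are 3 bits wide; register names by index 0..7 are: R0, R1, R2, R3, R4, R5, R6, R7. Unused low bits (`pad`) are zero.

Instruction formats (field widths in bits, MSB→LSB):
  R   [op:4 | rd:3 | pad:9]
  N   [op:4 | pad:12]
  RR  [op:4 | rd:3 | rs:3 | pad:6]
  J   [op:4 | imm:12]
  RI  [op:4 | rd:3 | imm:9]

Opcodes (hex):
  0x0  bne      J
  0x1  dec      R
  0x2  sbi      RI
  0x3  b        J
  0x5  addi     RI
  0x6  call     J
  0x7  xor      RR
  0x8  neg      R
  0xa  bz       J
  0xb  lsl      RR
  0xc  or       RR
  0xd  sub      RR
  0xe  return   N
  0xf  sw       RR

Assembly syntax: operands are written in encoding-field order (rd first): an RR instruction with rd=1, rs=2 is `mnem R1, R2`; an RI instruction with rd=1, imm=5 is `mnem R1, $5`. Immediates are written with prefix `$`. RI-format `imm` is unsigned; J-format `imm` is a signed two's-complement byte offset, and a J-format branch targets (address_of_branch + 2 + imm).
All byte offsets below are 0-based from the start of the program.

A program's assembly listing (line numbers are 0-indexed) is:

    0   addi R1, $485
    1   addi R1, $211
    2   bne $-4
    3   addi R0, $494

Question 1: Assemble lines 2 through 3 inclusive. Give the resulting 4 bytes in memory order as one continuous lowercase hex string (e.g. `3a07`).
line 2 (bne): pack op=0x0:4|imm=-4:12 = 0x0ffc; big→ 0f fc
line 3 (addi): pack op=0x5:4|rd=0:3|imm=494:9 = 0x51ee; big→ 51 ee

0ffc51ee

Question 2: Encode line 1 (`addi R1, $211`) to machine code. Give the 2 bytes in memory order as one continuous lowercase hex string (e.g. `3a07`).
52d3

L1: addi op=0x5:4|rd=1:3|imm=211:9 ⇒ 0x52d3 ⇒ big 52 d3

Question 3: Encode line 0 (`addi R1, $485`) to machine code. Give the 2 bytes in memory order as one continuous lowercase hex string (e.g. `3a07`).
0. addi fields op=0x5:4|rd=1:3|imm=485:9 → word 53e5h → 53 e5

53e5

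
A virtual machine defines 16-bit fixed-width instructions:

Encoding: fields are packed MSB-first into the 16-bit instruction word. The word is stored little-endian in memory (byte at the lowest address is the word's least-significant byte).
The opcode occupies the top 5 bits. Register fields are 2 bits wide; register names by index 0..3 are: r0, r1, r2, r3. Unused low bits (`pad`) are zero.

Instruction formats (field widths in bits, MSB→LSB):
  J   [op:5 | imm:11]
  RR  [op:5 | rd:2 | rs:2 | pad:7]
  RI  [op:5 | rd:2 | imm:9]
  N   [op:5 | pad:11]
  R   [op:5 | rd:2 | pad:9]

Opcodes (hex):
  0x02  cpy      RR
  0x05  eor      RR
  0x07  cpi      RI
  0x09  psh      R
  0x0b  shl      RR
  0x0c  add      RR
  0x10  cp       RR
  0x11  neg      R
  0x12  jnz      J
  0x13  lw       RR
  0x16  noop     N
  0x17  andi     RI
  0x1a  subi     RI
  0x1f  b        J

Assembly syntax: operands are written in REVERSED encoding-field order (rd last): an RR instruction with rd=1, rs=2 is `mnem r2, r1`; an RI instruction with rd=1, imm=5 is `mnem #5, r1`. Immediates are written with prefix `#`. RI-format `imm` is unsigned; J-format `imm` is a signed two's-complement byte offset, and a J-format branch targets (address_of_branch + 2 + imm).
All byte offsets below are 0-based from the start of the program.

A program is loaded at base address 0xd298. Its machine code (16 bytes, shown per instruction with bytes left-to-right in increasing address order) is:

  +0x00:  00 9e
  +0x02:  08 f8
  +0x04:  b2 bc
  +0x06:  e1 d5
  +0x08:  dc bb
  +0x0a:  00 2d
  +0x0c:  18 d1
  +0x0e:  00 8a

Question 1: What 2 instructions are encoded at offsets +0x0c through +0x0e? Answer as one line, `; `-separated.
+0x0c: 18 d1 ⇒ word 0xd118 (little)
  top 5b → 0x1a → subi [RI]
  [10:9] rd=0 = r0
  [8:0] imm=280 = #280
+0x0e: 00 8a ⇒ word 0x8a00 (little)
  top 5b → 0x11 → neg [R]
  [10:9] rd=1 = r1

subi #280, r0; neg r1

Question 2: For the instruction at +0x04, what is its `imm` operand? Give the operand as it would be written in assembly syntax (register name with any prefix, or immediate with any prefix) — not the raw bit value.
#178

off 0x04: read b2 bc as little → 0xbcb2
  opcode bits[15:11]=0x17: andi/RI
  rd: (w>>9)&0x3=0x2 → r2
  imm: (w>>0)&0x1ff=0xb2 → #178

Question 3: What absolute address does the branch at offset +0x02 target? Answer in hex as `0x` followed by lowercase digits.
[02] 08 f8 → 0xf808
  top 5b → 0x1f → b [J]
  imm: (w>>0)&0x7ff=0x8 → #8
  target = base 0xd298 + off 0x02 + 2 + imm 8 = 0xd2a4

0xd2a4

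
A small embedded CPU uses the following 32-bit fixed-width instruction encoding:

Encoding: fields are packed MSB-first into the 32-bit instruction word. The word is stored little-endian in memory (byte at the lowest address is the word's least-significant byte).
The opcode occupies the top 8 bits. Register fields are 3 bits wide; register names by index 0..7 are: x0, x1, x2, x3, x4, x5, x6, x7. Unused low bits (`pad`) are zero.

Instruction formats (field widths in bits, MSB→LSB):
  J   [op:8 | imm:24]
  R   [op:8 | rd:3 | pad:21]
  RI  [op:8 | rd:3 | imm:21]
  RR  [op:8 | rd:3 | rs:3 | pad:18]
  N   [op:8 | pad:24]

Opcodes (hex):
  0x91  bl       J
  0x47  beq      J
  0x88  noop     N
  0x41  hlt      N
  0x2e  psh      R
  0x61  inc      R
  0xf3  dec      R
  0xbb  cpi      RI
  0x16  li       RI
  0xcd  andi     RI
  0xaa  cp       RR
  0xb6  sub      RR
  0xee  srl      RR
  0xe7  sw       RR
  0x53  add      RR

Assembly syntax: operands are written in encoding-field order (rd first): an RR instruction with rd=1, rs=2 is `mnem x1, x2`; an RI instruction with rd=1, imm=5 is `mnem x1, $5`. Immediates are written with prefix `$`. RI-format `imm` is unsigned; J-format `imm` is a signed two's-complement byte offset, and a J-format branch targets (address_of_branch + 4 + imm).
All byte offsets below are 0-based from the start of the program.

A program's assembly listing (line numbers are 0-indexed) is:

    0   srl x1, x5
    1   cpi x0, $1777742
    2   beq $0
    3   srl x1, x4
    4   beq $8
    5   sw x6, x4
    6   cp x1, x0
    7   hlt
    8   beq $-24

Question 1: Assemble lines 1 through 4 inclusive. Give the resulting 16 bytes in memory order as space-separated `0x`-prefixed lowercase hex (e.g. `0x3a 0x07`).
0x4e 0x20 0x1b 0xbb 0x00 0x00 0x00 0x47 0x00 0x00 0x30 0xee 0x08 0x00 0x00 0x47

line 1 (cpi): pack op=0xbb:8|rd=0:3|imm=1777742:21 = 0xbb1b204e; little→ 4e 20 1b bb
line 2 (beq): pack op=0x47:8|imm=0:24 = 0x47000000; little→ 00 00 00 47
line 3 (srl): pack op=0xee:8|rd=1:3|rs=4:3|pad=0:18 = 0xee300000; little→ 00 00 30 ee
line 4 (beq): pack op=0x47:8|imm=8:24 = 0x47000008; little→ 08 00 00 47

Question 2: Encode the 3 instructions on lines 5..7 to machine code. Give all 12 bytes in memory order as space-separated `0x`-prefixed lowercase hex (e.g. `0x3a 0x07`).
line 5 (sw): pack op=0xe7:8|rd=6:3|rs=4:3|pad=0:18 = 0xe7d00000; little→ 00 00 d0 e7
line 6 (cp): pack op=0xaa:8|rd=1:3|rs=0:3|pad=0:18 = 0xaa200000; little→ 00 00 20 aa
line 7 (hlt): pack op=0x41:8|pad=0:24 = 0x41000000; little→ 00 00 00 41

0x00 0x00 0xd0 0xe7 0x00 0x00 0x20 0xaa 0x00 0x00 0x00 0x41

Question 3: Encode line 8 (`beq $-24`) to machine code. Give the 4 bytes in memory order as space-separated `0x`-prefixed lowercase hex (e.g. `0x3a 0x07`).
8. beq fields op=0x47:8|imm=-24:24 → word 47ffffe8h → e8 ff ff 47

0xe8 0xff 0xff 0x47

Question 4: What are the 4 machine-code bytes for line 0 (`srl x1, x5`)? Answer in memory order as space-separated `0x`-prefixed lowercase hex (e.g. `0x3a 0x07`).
0x00 0x00 0x34 0xee

line 0 (srl): pack op=0xee:8|rd=1:3|rs=5:3|pad=0:18 = 0xee340000; little→ 00 00 34 ee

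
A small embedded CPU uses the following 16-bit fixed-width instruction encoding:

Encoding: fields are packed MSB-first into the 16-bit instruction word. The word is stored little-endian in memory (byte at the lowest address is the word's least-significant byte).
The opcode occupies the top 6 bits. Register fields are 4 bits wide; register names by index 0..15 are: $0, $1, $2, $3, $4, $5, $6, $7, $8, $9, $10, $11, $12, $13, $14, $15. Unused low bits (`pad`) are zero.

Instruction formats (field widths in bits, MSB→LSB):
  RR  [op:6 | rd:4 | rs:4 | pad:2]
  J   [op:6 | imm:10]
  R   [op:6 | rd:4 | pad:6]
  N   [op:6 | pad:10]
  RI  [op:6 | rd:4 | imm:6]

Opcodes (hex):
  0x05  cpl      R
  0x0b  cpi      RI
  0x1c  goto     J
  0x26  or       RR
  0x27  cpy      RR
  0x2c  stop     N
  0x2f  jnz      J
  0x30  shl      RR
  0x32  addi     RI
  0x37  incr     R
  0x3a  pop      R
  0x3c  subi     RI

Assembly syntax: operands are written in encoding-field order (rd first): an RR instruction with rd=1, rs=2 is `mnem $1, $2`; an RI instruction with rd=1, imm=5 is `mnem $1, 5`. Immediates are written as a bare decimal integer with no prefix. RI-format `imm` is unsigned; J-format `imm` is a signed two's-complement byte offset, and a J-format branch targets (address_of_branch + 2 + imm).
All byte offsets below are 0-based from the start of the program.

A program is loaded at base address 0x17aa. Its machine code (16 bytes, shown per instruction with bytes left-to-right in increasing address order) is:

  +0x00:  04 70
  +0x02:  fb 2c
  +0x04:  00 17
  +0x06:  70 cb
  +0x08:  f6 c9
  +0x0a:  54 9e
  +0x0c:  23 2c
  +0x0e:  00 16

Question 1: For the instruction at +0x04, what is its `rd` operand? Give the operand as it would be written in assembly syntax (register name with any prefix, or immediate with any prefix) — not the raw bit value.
+0x04: 00 17 ⇒ word 0x1700 (little)
  opcode bits[15:10]=0x5: cpl/R
  [9:6] rd=12 = $12

$12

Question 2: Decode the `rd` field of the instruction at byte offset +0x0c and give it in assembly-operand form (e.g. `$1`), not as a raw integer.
$0

+0x0c: 23 2c ⇒ word 0x2c23 (little)
  opcode bits[15:10]=0xb: cpi/RI
  rd: (w>>6)&0xf=0x0 → $0
  imm: (w>>0)&0x3f=0x23 → 35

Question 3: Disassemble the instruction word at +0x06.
+0x06: 70 cb ⇒ word 0xcb70 (little)
  opcode bits[15:10]=0x32: addi/RI
  rd: (w>>6)&0xf=0xd → $13
  imm: (w>>0)&0x3f=0x30 → 48

addi $13, 48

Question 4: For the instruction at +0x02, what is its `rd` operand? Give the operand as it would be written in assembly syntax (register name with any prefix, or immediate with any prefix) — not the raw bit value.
[02] fb 2c → 0x2cfb
  top 6b → 0xb → cpi [RI]
  rd: (w>>6)&0xf=0x3 → $3
  imm: (w>>0)&0x3f=0x3b → 59

$3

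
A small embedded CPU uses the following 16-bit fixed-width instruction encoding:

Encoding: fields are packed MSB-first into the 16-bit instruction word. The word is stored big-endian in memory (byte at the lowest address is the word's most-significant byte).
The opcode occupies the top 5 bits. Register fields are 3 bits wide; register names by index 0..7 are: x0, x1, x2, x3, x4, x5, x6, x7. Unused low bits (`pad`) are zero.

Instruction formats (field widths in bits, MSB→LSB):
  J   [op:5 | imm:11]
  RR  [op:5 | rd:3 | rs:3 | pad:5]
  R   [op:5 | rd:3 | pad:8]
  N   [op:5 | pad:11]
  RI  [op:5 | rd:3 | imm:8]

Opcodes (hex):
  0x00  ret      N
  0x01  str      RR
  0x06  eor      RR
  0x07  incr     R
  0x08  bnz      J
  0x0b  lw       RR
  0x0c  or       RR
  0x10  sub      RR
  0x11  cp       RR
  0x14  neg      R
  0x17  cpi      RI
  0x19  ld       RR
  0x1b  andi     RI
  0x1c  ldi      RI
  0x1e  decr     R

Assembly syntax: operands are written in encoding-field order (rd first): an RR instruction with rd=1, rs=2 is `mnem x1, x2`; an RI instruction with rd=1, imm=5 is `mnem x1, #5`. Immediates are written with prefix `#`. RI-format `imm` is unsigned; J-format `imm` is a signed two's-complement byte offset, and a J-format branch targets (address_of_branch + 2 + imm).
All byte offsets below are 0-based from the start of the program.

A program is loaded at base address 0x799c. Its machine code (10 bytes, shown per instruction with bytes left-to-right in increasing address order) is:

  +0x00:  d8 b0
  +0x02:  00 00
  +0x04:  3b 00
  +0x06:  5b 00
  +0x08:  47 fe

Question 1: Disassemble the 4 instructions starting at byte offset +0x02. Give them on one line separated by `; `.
@+02  big-endian(00 00) = 0x0000
  op=0x0000>>11=0x0 ⇒ ret (N)
@+04  big-endian(3b 00) = 0x3b00
  op=0x3b00>>11=0x7 ⇒ incr (R)
  rd: (w>>8)&0x7=0x3 → x3
@+06  big-endian(5b 00) = 0x5b00
  op=0x5b00>>11=0xb ⇒ lw (RR)
  rd: (w>>8)&0x7=0x3 → x3
  rs: (w>>5)&0x7=0x0 → x0
@+08  big-endian(47 fe) = 0x47fe
  op=0x47fe>>11=0x8 ⇒ bnz (J)
  imm: (w>>0)&0x7ff=0x7fe (s11→-2) → #-2

ret; incr x3; lw x3, x0; bnz #-2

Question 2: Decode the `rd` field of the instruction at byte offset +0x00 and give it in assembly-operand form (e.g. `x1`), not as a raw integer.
off 0x00: read d8 b0 as big → 0xd8b0
  op=0xd8b0>>11=0x1b ⇒ andi (RI)
  [10:8] rd=0 = x0
  [7:0] imm=176 = #176

x0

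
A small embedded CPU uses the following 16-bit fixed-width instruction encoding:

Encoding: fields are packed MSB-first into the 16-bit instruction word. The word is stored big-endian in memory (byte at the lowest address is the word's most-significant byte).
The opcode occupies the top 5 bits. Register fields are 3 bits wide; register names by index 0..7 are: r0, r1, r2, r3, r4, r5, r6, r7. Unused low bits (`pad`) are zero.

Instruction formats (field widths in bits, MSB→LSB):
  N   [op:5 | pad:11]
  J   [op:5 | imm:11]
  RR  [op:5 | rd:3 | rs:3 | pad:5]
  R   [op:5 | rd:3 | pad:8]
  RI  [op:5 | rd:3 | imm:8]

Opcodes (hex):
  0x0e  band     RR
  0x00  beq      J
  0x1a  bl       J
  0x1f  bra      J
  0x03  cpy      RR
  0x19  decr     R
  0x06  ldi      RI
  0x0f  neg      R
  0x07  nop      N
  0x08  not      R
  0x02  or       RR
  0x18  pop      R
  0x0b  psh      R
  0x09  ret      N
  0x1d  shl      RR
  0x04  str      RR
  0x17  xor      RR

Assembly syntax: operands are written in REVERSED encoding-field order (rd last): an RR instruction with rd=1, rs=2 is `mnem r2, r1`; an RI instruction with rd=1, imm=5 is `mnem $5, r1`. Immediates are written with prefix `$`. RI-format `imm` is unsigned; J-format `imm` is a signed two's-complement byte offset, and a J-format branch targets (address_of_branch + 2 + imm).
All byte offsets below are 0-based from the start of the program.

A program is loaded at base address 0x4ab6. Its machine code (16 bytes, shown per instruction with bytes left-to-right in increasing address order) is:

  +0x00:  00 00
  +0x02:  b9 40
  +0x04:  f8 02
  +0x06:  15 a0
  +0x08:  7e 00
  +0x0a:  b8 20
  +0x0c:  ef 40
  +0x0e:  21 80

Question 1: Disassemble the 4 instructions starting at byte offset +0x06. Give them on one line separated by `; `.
or r5, r5; neg r6; xor r1, r0; shl r2, r7

+0x06: 15 a0 ⇒ word 0x15a0 (big)
  op=0x15a0>>11=0x2 ⇒ or (RR)
  rd: (w>>8)&0x7=0x5 → r5
  rs: (w>>5)&0x7=0x5 → r5
+0x08: 7e 00 ⇒ word 0x7e00 (big)
  op=0x7e00>>11=0xf ⇒ neg (R)
  rd: (w>>8)&0x7=0x6 → r6
+0x0a: b8 20 ⇒ word 0xb820 (big)
  op=0xb820>>11=0x17 ⇒ xor (RR)
  rd: (w>>8)&0x7=0x0 → r0
  rs: (w>>5)&0x7=0x1 → r1
+0x0c: ef 40 ⇒ word 0xef40 (big)
  op=0xef40>>11=0x1d ⇒ shl (RR)
  rd: (w>>8)&0x7=0x7 → r7
  rs: (w>>5)&0x7=0x2 → r2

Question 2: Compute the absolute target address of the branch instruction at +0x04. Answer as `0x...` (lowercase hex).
0x4abe

[04] f8 02 → 0xf802
  opcode bits[15:11]=0x1f: bra/J
  imm@[10:0]=0x2 ⇒ $2
  target = base 0x4ab6 + off 0x04 + 2 + imm 2 = 0x4abe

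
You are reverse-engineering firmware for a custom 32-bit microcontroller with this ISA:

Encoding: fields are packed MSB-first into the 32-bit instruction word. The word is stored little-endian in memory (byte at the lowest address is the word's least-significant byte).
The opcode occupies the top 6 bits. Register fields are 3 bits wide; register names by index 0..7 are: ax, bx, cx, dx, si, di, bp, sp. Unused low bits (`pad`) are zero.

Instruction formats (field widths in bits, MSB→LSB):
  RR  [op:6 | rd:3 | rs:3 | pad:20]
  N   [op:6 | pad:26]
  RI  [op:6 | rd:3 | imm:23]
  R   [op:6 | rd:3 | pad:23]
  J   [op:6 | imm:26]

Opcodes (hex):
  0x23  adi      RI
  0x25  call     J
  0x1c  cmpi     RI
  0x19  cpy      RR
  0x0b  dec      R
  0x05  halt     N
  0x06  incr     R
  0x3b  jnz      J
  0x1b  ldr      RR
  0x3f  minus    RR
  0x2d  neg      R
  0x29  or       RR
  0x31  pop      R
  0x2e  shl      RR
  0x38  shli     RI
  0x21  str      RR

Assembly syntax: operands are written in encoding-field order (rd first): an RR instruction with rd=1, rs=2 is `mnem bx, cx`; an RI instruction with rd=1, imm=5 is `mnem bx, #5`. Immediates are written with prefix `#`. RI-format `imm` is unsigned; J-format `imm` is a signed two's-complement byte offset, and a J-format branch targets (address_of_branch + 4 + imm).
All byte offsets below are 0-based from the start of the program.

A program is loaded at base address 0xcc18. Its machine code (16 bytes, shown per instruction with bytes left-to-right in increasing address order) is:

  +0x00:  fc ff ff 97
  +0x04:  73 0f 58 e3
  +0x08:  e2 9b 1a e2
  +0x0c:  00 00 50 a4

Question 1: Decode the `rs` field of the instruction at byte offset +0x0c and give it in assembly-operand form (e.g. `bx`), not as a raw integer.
di

off 0x0c: read 00 00 50 a4 as little → 0xa4500000
  op=0xa4500000>>26=0x29 ⇒ or (RR)
  [25:23] rd=0 = ax
  [22:20] rs=5 = di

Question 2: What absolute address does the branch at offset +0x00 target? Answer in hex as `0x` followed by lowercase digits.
+0x00: fc ff ff 97 ⇒ word 0x97fffffc (little)
  opcode bits[31:26]=0x25: call/J
  [25:0] imm=67108860 (s26→-4) = #-4
  target = base 0xcc18 + off 0x00 + 4 + imm -4 = 0xcc18

0xcc18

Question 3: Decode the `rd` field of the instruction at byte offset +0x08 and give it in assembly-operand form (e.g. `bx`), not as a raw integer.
@+08  little-endian(e2 9b 1a e2) = 0xe21a9be2
  opcode bits[31:26]=0x38: shli/RI
  rd: (w>>23)&0x7=0x4 → si
  imm: (w>>0)&0x7fffff=0x1a9be2 → #1743842

si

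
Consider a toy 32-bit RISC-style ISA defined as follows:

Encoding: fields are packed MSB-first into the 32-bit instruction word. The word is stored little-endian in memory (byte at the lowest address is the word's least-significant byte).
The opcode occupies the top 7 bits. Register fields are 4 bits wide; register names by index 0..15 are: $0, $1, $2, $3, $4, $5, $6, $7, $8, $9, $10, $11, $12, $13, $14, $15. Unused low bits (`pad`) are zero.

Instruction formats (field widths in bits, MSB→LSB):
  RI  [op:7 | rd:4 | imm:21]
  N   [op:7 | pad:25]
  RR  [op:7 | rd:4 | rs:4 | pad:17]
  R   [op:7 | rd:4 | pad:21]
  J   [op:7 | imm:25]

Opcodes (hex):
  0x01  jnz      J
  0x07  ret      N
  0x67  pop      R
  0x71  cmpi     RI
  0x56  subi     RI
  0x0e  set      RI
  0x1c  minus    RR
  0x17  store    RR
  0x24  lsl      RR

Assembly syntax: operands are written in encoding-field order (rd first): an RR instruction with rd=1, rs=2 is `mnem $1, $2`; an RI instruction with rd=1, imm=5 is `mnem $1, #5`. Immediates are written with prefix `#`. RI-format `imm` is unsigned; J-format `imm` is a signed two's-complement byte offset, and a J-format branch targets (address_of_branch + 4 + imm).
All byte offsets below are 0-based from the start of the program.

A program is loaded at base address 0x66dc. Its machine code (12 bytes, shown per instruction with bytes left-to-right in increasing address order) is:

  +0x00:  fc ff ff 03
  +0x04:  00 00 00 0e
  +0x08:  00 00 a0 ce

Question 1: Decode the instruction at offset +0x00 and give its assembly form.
[00] fc ff ff 03 → 0x03fffffc
  op=0x03fffffc>>25=0x1 ⇒ jnz (J)
  imm: (w>>0)&0x1ffffff=0x1fffffc (s25→-4) → #-4

jnz #-4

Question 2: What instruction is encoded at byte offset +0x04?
@+04  little-endian(00 00 00 0e) = 0x0e000000
  opcode bits[31:25]=0x7: ret/N

ret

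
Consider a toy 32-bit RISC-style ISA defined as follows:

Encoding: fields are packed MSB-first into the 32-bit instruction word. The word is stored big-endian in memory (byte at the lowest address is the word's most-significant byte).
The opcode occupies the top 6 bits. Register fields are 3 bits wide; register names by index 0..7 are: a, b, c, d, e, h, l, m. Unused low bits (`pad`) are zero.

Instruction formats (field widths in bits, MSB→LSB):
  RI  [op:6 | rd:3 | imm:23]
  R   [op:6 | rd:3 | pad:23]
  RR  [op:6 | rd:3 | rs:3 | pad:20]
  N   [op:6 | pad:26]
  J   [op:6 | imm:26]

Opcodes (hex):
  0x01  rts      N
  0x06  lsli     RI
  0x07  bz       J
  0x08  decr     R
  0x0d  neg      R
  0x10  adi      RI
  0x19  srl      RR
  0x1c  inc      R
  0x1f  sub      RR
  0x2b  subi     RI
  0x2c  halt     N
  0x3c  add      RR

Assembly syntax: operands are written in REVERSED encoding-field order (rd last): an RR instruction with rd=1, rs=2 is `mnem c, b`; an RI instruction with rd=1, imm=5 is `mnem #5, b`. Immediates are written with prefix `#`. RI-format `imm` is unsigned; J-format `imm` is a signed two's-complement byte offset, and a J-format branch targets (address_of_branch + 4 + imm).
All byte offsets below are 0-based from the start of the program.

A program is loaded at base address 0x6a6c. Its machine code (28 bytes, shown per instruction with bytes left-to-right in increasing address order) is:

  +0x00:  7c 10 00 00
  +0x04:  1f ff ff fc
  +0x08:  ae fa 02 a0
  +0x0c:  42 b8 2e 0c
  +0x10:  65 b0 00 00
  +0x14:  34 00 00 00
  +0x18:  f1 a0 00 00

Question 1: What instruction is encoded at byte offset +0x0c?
off 0x0c: read 42 b8 2e 0c as big → 0x42b82e0c
  top 6b → 0x10 → adi [RI]
  rd@[25:23]=0x5 ⇒ h
  imm@[22:0]=0x382e0c ⇒ #3681804

adi #3681804, h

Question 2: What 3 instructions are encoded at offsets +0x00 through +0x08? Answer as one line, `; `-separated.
sub b, a; bz #-4; subi #7996064, h

+0x00: 7c 10 00 00 ⇒ word 0x7c100000 (big)
  op=0x7c100000>>26=0x1f ⇒ sub (RR)
  rd: (w>>23)&0x7=0x0 → a
  rs: (w>>20)&0x7=0x1 → b
+0x04: 1f ff ff fc ⇒ word 0x1ffffffc (big)
  op=0x1ffffffc>>26=0x7 ⇒ bz (J)
  imm: (w>>0)&0x3ffffff=0x3fffffc (s26→-4) → #-4
+0x08: ae fa 02 a0 ⇒ word 0xaefa02a0 (big)
  op=0xaefa02a0>>26=0x2b ⇒ subi (RI)
  rd: (w>>23)&0x7=0x5 → h
  imm: (w>>0)&0x7fffff=0x7a02a0 → #7996064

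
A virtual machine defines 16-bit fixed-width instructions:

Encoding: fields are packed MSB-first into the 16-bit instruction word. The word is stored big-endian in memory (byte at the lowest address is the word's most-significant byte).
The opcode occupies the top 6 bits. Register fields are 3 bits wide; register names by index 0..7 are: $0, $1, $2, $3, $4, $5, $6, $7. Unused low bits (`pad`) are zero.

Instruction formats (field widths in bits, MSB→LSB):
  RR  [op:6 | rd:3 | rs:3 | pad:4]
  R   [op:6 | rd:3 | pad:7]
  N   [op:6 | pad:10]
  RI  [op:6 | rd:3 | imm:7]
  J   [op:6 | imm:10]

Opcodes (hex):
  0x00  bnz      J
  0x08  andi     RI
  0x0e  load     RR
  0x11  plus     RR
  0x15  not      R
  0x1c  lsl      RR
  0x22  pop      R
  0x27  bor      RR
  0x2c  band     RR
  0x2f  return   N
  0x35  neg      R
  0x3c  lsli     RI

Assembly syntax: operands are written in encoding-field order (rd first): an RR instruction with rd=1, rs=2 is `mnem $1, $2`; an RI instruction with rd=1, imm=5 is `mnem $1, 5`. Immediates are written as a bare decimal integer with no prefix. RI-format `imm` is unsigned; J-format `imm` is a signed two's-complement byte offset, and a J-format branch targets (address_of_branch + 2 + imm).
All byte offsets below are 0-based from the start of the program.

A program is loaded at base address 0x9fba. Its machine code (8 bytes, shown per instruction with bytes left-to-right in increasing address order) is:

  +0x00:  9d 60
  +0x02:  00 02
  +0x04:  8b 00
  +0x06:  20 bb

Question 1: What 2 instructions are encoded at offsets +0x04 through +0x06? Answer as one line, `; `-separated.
pop $6; andi $1, 59

[04] 8b 00 → 0x8b00
  top 6b → 0x22 → pop [R]
  rd: (w>>7)&0x7=0x6 → $6
[06] 20 bb → 0x20bb
  top 6b → 0x8 → andi [RI]
  rd: (w>>7)&0x7=0x1 → $1
  imm: (w>>0)&0x7f=0x3b → 59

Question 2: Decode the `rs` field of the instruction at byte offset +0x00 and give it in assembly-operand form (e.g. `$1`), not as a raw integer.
$6

off 0x00: read 9d 60 as big → 0x9d60
  op=0x9d60>>10=0x27 ⇒ bor (RR)
  rd: (w>>7)&0x7=0x2 → $2
  rs: (w>>4)&0x7=0x6 → $6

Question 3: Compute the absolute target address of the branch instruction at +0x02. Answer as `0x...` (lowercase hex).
0x9fc0

off 0x02: read 00 02 as big → 0x0002
  opcode bits[15:10]=0x0: bnz/J
  imm@[9:0]=0x2 ⇒ 2
  target = base 0x9fba + off 0x02 + 2 + imm 2 = 0x9fc0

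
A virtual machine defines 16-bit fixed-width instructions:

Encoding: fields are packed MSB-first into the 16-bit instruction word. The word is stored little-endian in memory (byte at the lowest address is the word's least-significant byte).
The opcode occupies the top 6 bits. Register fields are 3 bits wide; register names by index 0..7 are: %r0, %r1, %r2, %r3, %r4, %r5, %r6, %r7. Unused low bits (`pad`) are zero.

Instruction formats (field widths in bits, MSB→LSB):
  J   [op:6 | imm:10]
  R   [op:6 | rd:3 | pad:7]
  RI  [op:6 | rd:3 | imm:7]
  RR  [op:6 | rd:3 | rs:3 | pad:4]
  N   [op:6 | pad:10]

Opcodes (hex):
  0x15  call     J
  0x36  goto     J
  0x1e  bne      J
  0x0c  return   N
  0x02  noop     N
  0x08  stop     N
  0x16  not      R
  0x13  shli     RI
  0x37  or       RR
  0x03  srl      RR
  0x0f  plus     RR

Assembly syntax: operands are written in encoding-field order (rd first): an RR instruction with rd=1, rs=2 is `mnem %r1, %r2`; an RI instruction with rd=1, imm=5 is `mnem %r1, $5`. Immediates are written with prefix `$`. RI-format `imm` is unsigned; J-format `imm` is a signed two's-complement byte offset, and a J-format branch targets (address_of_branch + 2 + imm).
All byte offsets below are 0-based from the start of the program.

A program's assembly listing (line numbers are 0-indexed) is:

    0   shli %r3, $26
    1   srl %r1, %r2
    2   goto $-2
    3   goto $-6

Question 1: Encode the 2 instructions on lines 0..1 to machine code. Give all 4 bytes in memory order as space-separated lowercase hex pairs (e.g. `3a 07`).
line 0 (shli): pack op=0x13:6|rd=3:3|imm=26:7 = 0x4d9a; little→ 9a 4d
line 1 (srl): pack op=0x3:6|rd=1:3|rs=2:3|pad=0:4 = 0x0ca0; little→ a0 0c

9a 4d a0 0c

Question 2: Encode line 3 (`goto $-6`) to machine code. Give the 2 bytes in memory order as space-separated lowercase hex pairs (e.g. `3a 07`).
fa db

L3: goto op=0x36:6|imm=-6:10 ⇒ 0xdbfa ⇒ little fa db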